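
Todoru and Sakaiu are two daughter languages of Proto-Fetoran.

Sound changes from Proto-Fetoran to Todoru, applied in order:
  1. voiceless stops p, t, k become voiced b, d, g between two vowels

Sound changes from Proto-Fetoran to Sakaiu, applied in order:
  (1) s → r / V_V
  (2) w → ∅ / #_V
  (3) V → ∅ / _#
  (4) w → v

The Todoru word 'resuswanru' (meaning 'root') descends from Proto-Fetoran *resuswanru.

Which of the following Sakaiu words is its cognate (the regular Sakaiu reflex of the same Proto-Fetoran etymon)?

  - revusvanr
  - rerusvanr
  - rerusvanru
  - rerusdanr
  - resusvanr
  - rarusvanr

Sakaiu: *resuswanru > reruswanru > reruswanr > rerusvanr  (by rhotacism, apocope, unconditioned shift)
Among the options, 'rerusvanr' alone shows every Sakaiu change applied in order.

rerusvanr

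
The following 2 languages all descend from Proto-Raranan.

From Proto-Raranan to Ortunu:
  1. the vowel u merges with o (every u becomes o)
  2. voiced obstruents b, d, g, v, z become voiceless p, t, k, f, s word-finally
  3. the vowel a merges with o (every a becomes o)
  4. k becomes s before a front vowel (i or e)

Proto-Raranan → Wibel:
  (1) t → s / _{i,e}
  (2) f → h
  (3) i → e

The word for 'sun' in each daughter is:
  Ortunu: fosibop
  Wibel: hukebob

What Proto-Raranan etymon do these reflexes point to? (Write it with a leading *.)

Position 7: Ortunu has p, Wibel has b. Wibel preserves b here (none of its changes turn any other segment into b), so the proto-segment is *b.
Position 1: Ortunu has f, Wibel has h. Taking the neighbouring segments as reconstructed: Ortunu f can only go back to *f; Wibel h could go back to *f or *h — the one source consistent with every daughter is *f.
Continuing position by position gives *fukibob; check it forward:
Ortunu: *fukibob
  fukibob → fokibob   [vowel merger]
  fokibob → fokibop   [final devoicing]
  fokibop (rule 3 does not apply)
  fokibop → fosibop   [palatalisation]
  giving Ortunu fosibop.
Wibel: *fukibob > hukibob > hukebob  (by unconditioned shift, vowel merger)
*fukibob is the unique common source.

*fukibob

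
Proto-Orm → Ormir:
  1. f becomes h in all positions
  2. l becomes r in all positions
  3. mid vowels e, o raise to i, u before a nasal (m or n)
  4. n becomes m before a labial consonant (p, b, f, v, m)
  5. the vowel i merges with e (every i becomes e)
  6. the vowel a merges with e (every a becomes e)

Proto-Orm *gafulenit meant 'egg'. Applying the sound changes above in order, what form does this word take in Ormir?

Ormir: start from *gafulenit.
  rule 1 (unconditioned shift): gafulenit → gahulenit
  rule 2 (unconditioned shift): gahulenit → gahurenit
  rule 3 (pre-nasal raising): gahurenit → gahurinit
  rule 4: no change — gahurinit
  rule 5 (vowel merger): gahurinit → gahurenet
  rule 6 (vowel merger): gahurenet → gehurenet
  ⇒ Ormir gehurenet

gehurenet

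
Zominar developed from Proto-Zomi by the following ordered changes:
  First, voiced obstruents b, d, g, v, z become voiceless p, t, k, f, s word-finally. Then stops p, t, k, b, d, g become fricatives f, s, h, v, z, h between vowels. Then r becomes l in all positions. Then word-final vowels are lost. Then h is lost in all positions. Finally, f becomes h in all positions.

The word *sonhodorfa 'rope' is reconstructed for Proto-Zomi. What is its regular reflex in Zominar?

Zominar: start from *sonhodorfa.
  rule 1: no change — sonhodorfa
  rule 2 (intervocalic lenition): sonhodorfa → sonhozorfa
  rule 3 (unconditioned shift): sonhozorfa → sonhozolfa
  rule 4 (apocope): sonhozolfa → sonhozolf
  rule 5 (h-loss): sonhozolf → sonozolf
  rule 6 (unconditioned shift): sonozolf → sonozolh
  ⇒ Zominar sonozolh

sonozolh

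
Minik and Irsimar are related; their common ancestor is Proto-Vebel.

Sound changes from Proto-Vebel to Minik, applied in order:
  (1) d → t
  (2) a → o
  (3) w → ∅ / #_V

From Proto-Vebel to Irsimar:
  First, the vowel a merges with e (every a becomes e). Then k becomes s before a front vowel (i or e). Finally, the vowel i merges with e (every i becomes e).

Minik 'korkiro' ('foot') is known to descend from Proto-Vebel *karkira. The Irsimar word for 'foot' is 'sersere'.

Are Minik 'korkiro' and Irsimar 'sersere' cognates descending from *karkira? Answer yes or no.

yes

Derive the expected Irsimar reflex of *karkira:
Irsimar: *karkira
  karkira → kerkire   [vowel merger]
  kerkire → sersire   [palatalisation]
  sersire → sersere   [vowel merger]
  giving Irsimar sersere.
Irsimar 'sersere' matches the regular reflex exactly, so the pair is cognate.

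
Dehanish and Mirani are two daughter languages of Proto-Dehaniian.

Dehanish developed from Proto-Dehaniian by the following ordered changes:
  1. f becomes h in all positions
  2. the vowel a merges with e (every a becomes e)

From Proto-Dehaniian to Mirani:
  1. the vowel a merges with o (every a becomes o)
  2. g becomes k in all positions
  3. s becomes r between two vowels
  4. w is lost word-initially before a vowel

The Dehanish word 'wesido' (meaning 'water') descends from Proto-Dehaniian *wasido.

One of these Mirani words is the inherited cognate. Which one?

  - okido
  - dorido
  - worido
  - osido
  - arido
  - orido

orido

Mirani: start from *wasido.
  rule 1 (vowel merger): wasido → wosido
  rule 2: no change — wosido
  rule 3 (rhotacism): wosido → worido
  rule 4 (glide loss): worido → orido
  ⇒ Mirani orido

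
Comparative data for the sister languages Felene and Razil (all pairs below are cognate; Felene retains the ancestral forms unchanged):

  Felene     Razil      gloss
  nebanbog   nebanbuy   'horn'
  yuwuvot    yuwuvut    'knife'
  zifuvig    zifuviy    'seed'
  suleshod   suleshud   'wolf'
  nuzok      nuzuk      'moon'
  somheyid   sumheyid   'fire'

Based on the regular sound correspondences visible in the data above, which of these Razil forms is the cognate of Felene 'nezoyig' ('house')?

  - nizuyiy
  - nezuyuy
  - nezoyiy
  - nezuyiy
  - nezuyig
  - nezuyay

nezuyiy

nebanbog ~ nebanbuy, yuwuvot ~ yuwuvut — Felene o corresponds to Razil u after a consonant, before a consonant other than r, m, n, p, b, f, v.
nebanbog ~ nebanbuy, zifuvig ~ zifuviy — Felene g corresponds to Razil y word-finally.
Applying these to Felene 'nezoyig':
  nezoyig → nezuyig   (o→u after a consonant, before a consonant other than r, m, n, p, b, f, v)
  nezuyig → nezuyiy   (g→y word-finally)
So the Razil cognate is 'nezuyiy'.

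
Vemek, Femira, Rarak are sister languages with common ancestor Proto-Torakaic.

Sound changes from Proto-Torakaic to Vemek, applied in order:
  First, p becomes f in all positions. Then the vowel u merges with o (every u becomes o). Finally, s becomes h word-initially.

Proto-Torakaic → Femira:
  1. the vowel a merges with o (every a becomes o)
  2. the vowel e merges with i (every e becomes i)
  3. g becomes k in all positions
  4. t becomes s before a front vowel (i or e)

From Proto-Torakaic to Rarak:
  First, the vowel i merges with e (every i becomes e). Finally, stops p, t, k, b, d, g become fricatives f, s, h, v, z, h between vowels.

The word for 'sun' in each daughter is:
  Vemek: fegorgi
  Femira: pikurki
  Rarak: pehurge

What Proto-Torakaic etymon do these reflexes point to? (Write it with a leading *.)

Position 6: Vemek has g, Femira has k, Rarak has g. Vemek preserves g here (none of its changes turn any other segment into g), so the proto-segment is *g.
Position 4: Vemek has o, Femira has u, Rarak has u. Femira preserves u here (none of its changes turn any other segment into u), so the proto-segment is *u.
Verify the candidate proto-form against each daughter:
Vemek: *pegurgi
  pegurgi → fegurgi   [unconditioned shift]
  fegurgi → fegorgi   [vowel merger]
  fegorgi (rule 3 does not apply)
  giving Vemek fegorgi.
Femira: *pegurgi
  pegurgi (rule 1 does not apply)
  pegurgi → pigurgi   [vowel merger]
  pigurgi → pikurki   [unconditioned shift]
  pikurki (rule 4 does not apply)
  giving Femira pikurki.
Rarak: *pegurgi
  pegurgi → pegurge   [vowel merger]
  pegurge → pehurge   [intervocalic lenition]
  giving Rarak pehurge.
Only *pegurgi yields all of Vemek fegorgi, Femira pikurki, Rarak pehurge.

*pegurgi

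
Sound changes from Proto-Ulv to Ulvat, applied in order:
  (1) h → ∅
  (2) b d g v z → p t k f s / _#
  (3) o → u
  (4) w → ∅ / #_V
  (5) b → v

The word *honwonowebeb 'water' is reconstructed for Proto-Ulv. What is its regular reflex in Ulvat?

unwunuwevep

Ulvat: *honwonowebeb
  honwonowebeb → onwonowebeb   [h-loss]
  onwonowebeb → onwonowebep   [final devoicing]
  onwonowebep → unwunuwebep   [vowel merger]
  unwunuwebep (rule 4 does not apply)
  unwunuwebep → unwunuwevep   [unconditioned shift]
  giving Ulvat unwunuwevep.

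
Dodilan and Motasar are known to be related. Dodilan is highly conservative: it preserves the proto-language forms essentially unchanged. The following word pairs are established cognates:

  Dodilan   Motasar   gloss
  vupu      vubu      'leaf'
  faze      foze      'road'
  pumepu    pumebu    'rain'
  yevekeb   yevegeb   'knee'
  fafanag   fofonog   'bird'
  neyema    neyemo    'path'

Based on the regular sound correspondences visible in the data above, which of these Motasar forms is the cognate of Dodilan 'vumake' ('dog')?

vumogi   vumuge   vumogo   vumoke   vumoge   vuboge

faze ~ foze, fafanag ~ fofonog — Dodilan a corresponds to Motasar o after a consonant, before a consonant other than r, m, n, p, b, f, v.
yevekeb ~ yevegeb — Dodilan k corresponds to Motasar g between vowels (before a front vowel).
Applying these to Dodilan 'vumake':
  vumake → vumoke   (a→o after a consonant, before a consonant other than r, m, n, p, b, f, v)
  vumoke → vumoge   (k→g between vowels (before a front vowel))
So the Motasar cognate is 'vumoge'.

vumoge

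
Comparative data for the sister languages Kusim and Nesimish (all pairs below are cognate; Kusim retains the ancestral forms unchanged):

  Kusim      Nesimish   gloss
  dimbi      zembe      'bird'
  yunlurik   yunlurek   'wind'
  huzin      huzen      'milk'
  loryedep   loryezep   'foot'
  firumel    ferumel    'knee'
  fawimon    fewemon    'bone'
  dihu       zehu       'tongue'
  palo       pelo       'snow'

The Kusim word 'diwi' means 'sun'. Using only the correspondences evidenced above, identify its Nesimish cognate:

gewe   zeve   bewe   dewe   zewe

dimbi ~ zembe, dihu ~ zehu — Kusim d corresponds to Nesimish z word-initially before a front vowel.
yunlurik ~ yunlurek, dihu ~ zehu — Kusim i corresponds to Nesimish e after a consonant, before a consonant other than r, m, n, p, b, f, v.
dimbi ~ zembe — Kusim i corresponds to Nesimish e word-finally.
Applying these to Kusim 'diwi':
  diwi → ziwi   (d→z word-initially before a front vowel)
  ziwi → zewi   (i→e after a consonant, before a consonant other than r, m, n, p, b, f, v)
  zewi → zewe   (i→e word-finally)
So the Nesimish cognate is 'zewe'.

zewe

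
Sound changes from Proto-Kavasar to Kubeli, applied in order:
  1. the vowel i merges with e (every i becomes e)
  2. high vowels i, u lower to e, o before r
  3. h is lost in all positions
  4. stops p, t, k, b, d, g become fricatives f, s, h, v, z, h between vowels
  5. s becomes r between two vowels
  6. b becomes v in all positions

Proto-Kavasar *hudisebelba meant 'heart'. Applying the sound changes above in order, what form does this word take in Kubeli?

uzerevelva

Kubeli: *hudisebelba
  hudisebelba → hudesebelba   [vowel merger]
  hudesebelba (rule 2 does not apply)
  hudesebelba → udesebelba   [h-loss]
  udesebelba → uzesevelba   [intervocalic lenition]
  uzesevelba → uzerevelba   [rhotacism]
  uzerevelba → uzerevelva   [unconditioned shift]
  giving Kubeli uzerevelva.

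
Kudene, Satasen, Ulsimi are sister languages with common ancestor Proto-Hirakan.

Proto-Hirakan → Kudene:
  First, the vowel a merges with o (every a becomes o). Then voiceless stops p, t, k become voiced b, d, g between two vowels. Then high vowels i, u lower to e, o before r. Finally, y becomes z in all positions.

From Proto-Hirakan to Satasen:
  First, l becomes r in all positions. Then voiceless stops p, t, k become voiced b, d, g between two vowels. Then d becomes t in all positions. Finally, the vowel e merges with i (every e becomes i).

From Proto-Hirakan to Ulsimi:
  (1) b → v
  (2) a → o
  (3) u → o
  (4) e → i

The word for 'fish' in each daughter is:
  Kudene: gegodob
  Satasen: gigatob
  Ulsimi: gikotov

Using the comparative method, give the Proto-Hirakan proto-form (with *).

Position 2: Kudene has e, Satasen has i, Ulsimi has i. Taking the neighbouring segments as reconstructed: Kudene e can only go back to *e; Satasen i could go back to *e or *i; Ulsimi i could go back to *e or *i — the one source consistent with every daughter is *e.
Position 7: Kudene has b, Satasen has b, Ulsimi has v. Taking the neighbouring segments as reconstructed: Kudene b can only go back to *b; Satasen b can only go back to *b; Ulsimi v could go back to *b or *v — the one source consistent with every daughter is *b.
Position 4: Kudene has o, Satasen has a, Ulsimi has o. Satasen preserves a here (none of its changes turn any other segment into a), so the proto-segment is *a.
Verify the candidate proto-form against each daughter:
Kudene: start from *gekatob.
  rule 1 (vowel merger): gekatob → gekotob
  rule 2 (intervocalic voicing): gekotob → gegodob
  rule 3: no change — gegodob
  rule 4: no change — gegodob
  ⇒ Kudene gegodob
Satasen: start from *gekatob.
  rule 1: no change — gekatob
  rule 2 (intervocalic voicing): gekatob → gegadob
  rule 3 (unconditioned shift): gegadob → gegatob
  rule 4 (vowel merger): gegatob → gigatob
  ⇒ Satasen gigatob
Ulsimi: start from *gekatob.
  rule 1 (unconditioned shift): gekatob → gekatov
  rule 2 (vowel merger): gekatov → gekotov
  rule 3: no change — gekotov
  rule 4 (vowel merger): gekotov → gikotov
  ⇒ Ulsimi gikotov
No other proto-form is consistent with every reflex, so the reconstruction is *gekatob.

*gekatob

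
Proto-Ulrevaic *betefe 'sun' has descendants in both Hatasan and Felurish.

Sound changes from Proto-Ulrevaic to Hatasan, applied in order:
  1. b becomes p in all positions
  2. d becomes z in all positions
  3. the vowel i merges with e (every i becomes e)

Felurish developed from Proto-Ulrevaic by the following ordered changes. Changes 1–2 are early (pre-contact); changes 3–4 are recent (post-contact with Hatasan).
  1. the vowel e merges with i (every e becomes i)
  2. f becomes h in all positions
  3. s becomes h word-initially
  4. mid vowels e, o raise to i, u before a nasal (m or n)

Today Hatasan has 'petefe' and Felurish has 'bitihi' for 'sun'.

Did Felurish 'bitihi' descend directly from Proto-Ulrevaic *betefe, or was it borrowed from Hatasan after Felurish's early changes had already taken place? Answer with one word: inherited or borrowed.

If inherited, *betefe would pass through all of Felurish's changes:
Felurish: start from *betefe.
  rule 1 (vowel merger): betefe → bitifi
  rule 2 (unconditioned shift): bitifi → bitihi
  rule 3: no change — bitihi
  rule 4: no change — bitihi
  ⇒ Felurish bitihi
If borrowed from Hatasan 'petefe' after the early changes, it would undergo only the recent ones:
  rule 3 (debuccalisation): no change (petefe)
  rule 4 (pre-nasal raising): no change (petefe)
  ⇒ as a loan: petefe
Felurish 'bitihi' matches the inherited outcome exactly, so it is an inherited cognate, not a loan.

inherited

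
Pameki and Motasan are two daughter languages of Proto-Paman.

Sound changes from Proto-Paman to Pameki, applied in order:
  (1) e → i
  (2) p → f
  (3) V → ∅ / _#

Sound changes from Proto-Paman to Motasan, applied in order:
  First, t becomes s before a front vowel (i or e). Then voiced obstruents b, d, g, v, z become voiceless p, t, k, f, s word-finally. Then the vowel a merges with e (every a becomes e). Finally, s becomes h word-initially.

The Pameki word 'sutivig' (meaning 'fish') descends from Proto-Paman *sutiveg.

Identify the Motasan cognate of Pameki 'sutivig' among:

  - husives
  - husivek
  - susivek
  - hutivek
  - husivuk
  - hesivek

Motasan: *sutiveg
  sutiveg → susiveg   [palatalisation]
  susiveg → susivek   [final devoicing]
  susivek (rule 3 does not apply)
  susivek → husivek   [debuccalisation]
  giving Motasan husivek.
Among the options, 'husivek' alone shows every Motasan change applied in order.

husivek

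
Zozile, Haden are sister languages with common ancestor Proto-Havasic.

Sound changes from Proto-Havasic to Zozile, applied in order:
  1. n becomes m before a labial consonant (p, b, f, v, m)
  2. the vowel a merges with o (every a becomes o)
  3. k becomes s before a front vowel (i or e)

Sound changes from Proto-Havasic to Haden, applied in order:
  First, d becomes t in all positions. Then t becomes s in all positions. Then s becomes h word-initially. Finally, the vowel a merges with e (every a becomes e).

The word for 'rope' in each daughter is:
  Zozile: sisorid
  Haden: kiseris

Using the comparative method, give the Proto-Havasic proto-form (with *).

*kisarid

Position 4: Zozile has o, Haden has e. Taking the neighbouring segments as reconstructed: Zozile o could go back to *a or *o; Haden e could go back to *a or *e — the one source consistent with every daughter is *a.
Position 7: Zozile has d, Haden has s. Zozile preserves d here (none of its changes turn any other segment into d), so the proto-segment is *d.
Position 1: Zozile has s, Haden has k. Haden preserves k here (none of its changes turn any other segment into k), so the proto-segment is *k.
This points to *kisarid. Verify forward in each daughter:
Zozile: *kisarid
  kisarid (rule 1 does not apply)
  kisarid → kisorid   [vowel merger]
  kisorid → sisorid   [palatalisation]
  giving Zozile sisorid.
Haden: start from *kisarid.
  rule 1 (unconditioned shift): kisarid → kisarit
  rule 2 (unconditioned shift): kisarit → kisaris
  rule 3: no change — kisaris
  rule 4 (vowel merger): kisaris → kiseris
  ⇒ Haden kiseris
*kisarid is the unique common source.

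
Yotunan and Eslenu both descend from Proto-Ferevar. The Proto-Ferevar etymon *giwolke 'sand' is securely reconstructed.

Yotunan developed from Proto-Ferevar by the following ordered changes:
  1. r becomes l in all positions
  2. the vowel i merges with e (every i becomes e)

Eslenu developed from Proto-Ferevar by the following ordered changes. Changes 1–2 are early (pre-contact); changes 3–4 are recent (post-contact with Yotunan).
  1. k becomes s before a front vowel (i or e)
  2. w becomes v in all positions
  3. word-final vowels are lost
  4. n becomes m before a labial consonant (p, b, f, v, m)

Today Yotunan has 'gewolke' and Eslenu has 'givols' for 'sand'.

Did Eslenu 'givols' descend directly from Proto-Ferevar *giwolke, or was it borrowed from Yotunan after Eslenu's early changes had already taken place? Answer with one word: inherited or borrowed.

If inherited, *giwolke would pass through all of Eslenu's changes:
Eslenu: *giwolke
  giwolke → giwolse   [palatalisation]
  giwolse → givolse   [unconditioned shift]
  givolse → givols   [apocope]
  givols (rule 4 does not apply)
  giving Eslenu givols.
If borrowed from Yotunan 'gewolke' after the early changes, it would undergo only the recent ones:
  rule 3 (apocope): gewolke → gewolk
  rule 4 (nasal place assimilation): no change (gewolk)
  ⇒ as a loan: gewolk
Eslenu 'givols' matches the inherited outcome exactly, so it is an inherited cognate, not a loan.

inherited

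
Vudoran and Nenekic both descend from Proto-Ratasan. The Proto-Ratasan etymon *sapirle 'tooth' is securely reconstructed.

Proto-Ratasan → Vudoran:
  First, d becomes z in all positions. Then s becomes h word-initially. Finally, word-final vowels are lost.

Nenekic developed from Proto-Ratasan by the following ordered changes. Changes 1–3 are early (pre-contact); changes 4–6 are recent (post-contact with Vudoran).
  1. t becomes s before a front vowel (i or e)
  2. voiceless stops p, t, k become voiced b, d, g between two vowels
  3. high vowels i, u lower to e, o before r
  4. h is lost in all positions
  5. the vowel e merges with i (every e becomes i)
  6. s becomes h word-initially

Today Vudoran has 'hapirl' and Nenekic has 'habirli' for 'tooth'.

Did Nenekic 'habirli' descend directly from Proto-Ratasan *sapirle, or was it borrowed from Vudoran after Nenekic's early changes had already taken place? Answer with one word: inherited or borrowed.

If inherited, *sapirle would pass through all of Nenekic's changes:
Nenekic: start from *sapirle.
  rule 1: no change — sapirle
  rule 2 (intervocalic voicing): sapirle → sabirle
  rule 3 (pre-rhotic lowering): sabirle → saberle
  rule 4: no change — saberle
  rule 5 (vowel merger): saberle → sabirli
  rule 6 (debuccalisation): sabirli → habirli
  ⇒ Nenekic habirli
If borrowed from Vudoran 'hapirl' after the early changes, it would undergo only the recent ones:
  rule 4 (h-loss): hapirl → apirl
  rule 5 (vowel merger): no change (apirl)
  rule 6 (debuccalisation): no change (apirl)
  ⇒ as a loan: apirl
Nenekic 'habirli' matches the inherited outcome exactly, so it is an inherited cognate, not a loan.

inherited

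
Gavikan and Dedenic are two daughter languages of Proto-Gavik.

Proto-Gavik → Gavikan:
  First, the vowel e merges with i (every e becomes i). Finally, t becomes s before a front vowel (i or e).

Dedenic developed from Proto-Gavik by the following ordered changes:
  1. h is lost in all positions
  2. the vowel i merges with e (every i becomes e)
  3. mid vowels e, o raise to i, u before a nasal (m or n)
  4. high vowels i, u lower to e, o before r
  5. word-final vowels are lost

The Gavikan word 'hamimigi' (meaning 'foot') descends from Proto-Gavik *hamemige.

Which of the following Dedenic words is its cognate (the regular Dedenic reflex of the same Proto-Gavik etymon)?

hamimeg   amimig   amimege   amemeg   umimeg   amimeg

Dedenic: start from *hamemige.
  rule 1 (h-loss): hamemige → amemige
  rule 2 (vowel merger): amemige → amemege
  rule 3 (pre-nasal raising): amemege → amimege
  rule 4: no change — amimege
  rule 5 (apocope): amimege → amimeg
  ⇒ Dedenic amimeg
Among the options, 'amimeg' alone shows every Dedenic change applied in order.

amimeg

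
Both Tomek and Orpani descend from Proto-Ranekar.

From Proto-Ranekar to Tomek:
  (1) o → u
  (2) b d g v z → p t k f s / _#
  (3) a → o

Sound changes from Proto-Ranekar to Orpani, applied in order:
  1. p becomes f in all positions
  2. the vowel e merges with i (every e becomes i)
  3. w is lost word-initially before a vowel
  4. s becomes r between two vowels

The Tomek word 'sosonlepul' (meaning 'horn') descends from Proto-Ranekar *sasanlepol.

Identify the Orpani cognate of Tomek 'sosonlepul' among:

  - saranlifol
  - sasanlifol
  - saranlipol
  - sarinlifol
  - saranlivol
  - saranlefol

saranlifol

Orpani: start from *sasanlepol.
  rule 1 (unconditioned shift): sasanlepol → sasanlefol
  rule 2 (vowel merger): sasanlefol → sasanlifol
  rule 3: no change — sasanlifol
  rule 4 (rhotacism): sasanlifol → saranlifol
  ⇒ Orpani saranlifol
The other candidates each miss or misapply at least one Orpani change.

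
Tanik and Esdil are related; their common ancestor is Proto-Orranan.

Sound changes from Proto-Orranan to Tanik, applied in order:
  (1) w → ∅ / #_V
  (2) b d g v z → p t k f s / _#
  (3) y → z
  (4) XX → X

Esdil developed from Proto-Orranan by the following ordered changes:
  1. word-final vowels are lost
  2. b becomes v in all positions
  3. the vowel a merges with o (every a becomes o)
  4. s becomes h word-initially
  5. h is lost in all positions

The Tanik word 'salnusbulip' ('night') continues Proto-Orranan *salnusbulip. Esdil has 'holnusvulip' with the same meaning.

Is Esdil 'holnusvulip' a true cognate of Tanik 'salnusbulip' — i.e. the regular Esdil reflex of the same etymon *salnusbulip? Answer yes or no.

Derive the expected Esdil reflex of *salnusbulip:
Esdil: *salnusbulip
  salnusbulip (rule 1 does not apply)
  salnusbulip → salnusvulip   [unconditioned shift]
  salnusvulip → solnusvulip   [vowel merger]
  solnusvulip → holnusvulip   [debuccalisation]
  holnusvulip → olnusvulip   [h-loss]
  giving Esdil olnusvulip.
The regular Esdil reflex would be 'olnusvulip', but the attested form is 'holnusvulip'. The correspondence is irregular, so they are not cognates (the Esdil form has a different source).

no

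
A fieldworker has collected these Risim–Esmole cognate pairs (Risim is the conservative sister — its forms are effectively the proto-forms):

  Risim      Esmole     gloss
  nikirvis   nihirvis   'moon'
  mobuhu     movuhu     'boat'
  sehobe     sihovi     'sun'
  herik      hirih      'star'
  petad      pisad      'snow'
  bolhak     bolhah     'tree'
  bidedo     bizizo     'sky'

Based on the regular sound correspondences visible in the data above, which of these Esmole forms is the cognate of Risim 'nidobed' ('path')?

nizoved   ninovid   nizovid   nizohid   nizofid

nizovid

bidedo ~ bizizo — Risim d corresponds to Esmole z between vowels (before a back vowel).
sehobe ~ sihovi — Risim b corresponds to Esmole v between vowels (before a front vowel).
sehobe ~ sihovi, petad ~ pisad — Risim e corresponds to Esmole i after a consonant, before a consonant other than r, m, n, p, b, f, v.
Applying these to Risim 'nidobed':
  nidobed → nizobed   (d→z between vowels (before a back vowel))
  nizobed → nizoved   (b→v between vowels (before a front vowel))
  nizoved → nizovid   (e→i after a consonant, before a consonant other than r, m, n, p, b, f, v)
So the Esmole cognate is 'nizovid'.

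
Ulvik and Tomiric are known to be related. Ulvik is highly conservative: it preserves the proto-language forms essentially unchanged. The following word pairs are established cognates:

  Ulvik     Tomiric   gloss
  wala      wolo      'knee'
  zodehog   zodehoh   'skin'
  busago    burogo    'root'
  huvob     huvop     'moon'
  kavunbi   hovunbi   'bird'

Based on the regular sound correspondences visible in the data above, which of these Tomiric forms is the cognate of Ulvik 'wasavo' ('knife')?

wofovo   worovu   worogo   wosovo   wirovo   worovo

worovo

wala ~ wolo, busago ~ burogo — Ulvik a corresponds to Tomiric o after a consonant, before a consonant other than r, m, n, p, b, f, v.
busago ~ burogo — Ulvik s corresponds to Tomiric r between vowels (before a back vowel).
kavunbi ~ hovunbi — Ulvik a corresponds to Tomiric o after a consonant, before a labial obstruent.
Applying these to Ulvik 'wasavo':
  wasavo → wosavo   (a→o after a consonant, before a consonant other than r, m, n, p, b, f, v)
  wosavo → woravo   (s→r between vowels (before a back vowel))
  woravo → worovo   (a→o after a consonant, before a labial obstruent)
So the Tomiric cognate is 'worovo'.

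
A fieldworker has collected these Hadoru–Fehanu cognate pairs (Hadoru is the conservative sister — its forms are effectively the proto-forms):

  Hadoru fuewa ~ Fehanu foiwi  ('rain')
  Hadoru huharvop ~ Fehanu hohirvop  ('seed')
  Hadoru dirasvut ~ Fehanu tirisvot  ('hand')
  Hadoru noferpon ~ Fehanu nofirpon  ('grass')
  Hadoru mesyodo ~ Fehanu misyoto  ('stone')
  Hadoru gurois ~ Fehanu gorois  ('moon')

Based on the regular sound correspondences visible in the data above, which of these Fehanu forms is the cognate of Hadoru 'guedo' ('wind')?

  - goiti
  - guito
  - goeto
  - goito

goito

fuewa ~ foiwi — Hadoru u corresponds to Fehanu o after a consonant, before a front vowel.
fuewa ~ foiwi — Hadoru e corresponds to Fehanu i after a vowel, before a consonant other than r, m, n, p, b, f, v.
mesyodo ~ misyoto — Hadoru d corresponds to Fehanu t between vowels (before a back vowel).
Applying these to Hadoru 'guedo':
  guedo → goedo   (u→o after a consonant, before a front vowel)
  goedo → goido   (e→i after a vowel, before a consonant other than r, m, n, p, b, f, v)
  goido → goito   (d→t between vowels (before a back vowel))
So the Fehanu cognate is 'goito'.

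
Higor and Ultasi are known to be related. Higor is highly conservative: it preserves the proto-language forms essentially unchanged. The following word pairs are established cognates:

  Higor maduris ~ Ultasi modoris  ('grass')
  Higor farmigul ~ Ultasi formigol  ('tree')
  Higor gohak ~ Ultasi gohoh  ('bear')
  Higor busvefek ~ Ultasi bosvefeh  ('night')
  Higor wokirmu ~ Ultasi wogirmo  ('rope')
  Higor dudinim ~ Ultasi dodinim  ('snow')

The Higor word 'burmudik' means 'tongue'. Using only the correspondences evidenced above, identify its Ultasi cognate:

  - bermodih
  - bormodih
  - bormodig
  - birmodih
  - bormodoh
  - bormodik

bormodih

maduris ~ modoris — Higor u corresponds to Ultasi o after a consonant, before r.
farmigul ~ formigol, busvefek ~ bosvefeh — Higor u corresponds to Ultasi o after a consonant, before a consonant other than r, m, n, p, b, f, v.
gohak ~ gohoh, busvefek ~ bosvefeh — Higor k corresponds to Ultasi h word-finally.
Applying these to Higor 'burmudik':
  burmudik → bormudik   (u→o after a consonant, before r)
  bormudik → bormodik   (u→o after a consonant, before a consonant other than r, m, n, p, b, f, v)
  bormodik → bormodih   (k→h word-finally)
So the Ultasi cognate is 'bormodih'.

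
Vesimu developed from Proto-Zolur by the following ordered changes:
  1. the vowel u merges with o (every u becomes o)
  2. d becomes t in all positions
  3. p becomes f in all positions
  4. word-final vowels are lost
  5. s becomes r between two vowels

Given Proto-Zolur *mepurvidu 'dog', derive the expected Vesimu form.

meforvit

Vesimu: *mepurvidu
  mepurvidu → meporvido   [vowel merger]
  meporvido → meporvito   [unconditioned shift]
  meporvito → meforvito   [unconditioned shift]
  meforvito → meforvit   [apocope]
  meforvit (rule 5 does not apply)
  giving Vesimu meforvit.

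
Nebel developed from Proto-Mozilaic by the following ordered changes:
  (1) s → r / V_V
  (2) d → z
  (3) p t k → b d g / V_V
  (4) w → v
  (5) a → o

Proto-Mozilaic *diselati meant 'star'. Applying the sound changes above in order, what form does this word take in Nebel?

Nebel: *diselati
  diselati → direlati   [rhotacism]
  direlati → zirelati   [unconditioned shift]
  zirelati → zireladi   [intervocalic voicing]
  zireladi (rule 4 does not apply)
  zireladi → zirelodi   [vowel merger]
  giving Nebel zirelodi.

zirelodi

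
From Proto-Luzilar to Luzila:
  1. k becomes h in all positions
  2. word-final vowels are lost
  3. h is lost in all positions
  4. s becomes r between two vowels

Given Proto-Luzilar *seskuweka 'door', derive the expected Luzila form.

Luzila: *seskuweka > seshuweha > seshuweh > sesuwe > seruwe  (by unconditioned shift, apocope, h-loss, rhotacism)

seruwe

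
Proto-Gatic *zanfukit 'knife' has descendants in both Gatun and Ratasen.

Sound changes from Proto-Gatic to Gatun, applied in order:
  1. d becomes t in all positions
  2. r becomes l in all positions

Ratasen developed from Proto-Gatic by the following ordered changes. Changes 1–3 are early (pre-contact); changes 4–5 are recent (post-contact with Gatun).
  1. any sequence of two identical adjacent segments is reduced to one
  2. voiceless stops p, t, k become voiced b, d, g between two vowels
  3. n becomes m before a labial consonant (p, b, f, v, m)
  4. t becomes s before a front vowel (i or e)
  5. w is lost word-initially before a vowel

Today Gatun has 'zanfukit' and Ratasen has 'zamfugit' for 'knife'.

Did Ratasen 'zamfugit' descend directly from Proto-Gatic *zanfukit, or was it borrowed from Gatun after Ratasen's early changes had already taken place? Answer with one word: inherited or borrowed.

If inherited, *zanfukit would pass through all of Ratasen's changes:
Ratasen: *zanfukit
  zanfukit (rule 1 does not apply)
  zanfukit → zanfugit   [intervocalic voicing]
  zanfugit → zamfugit   [nasal place assimilation]
  zamfugit (rule 4 does not apply)
  zamfugit (rule 5 does not apply)
  giving Ratasen zamfugit.
If borrowed from Gatun 'zanfukit' after the early changes, it would undergo only the recent ones:
  rule 4 (palatalisation): no change (zanfukit)
  rule 5 (glide loss): no change (zanfukit)
  ⇒ as a loan: zanfukit
Ratasen 'zamfugit' matches the inherited outcome exactly, so it is an inherited cognate, not a loan.

inherited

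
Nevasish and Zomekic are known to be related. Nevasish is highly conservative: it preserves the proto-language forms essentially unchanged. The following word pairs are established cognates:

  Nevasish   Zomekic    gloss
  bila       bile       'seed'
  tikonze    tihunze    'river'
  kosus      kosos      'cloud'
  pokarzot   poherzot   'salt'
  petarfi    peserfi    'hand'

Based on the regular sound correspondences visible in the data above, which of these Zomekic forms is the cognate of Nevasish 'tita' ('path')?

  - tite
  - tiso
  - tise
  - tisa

tise

petarfi ~ peserfi — Nevasish t corresponds to Zomekic s between vowels (before a back vowel).
bila ~ bile — Nevasish a corresponds to Zomekic e word-finally.
Applying these to Nevasish 'tita':
  tita → tisa   (t→s between vowels (before a back vowel))
  tisa → tise   (a→e word-finally)
So the Zomekic cognate is 'tise'.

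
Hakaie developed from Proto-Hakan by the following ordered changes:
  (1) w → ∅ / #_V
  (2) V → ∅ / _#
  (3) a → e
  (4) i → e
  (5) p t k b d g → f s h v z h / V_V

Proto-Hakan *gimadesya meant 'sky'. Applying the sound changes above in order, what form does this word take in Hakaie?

gemezesy

Hakaie: *gimadesya > gimadesy > gimedesy > gemedesy > gemezesy  (by apocope, vowel merger, vowel merger, intervocalic lenition)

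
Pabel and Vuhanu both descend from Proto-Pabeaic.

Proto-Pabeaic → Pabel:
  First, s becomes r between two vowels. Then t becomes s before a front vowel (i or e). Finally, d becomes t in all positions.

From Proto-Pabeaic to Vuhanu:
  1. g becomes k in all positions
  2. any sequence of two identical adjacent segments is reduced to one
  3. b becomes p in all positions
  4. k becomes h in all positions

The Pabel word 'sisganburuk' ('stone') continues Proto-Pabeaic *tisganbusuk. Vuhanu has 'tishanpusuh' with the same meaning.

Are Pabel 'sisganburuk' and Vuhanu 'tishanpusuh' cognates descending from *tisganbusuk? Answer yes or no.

yes

Derive the expected Vuhanu reflex of *tisganbusuk:
Vuhanu: *tisganbusuk > tiskanbusuk > tiskanpusuk > tishanpusuh  (by unconditioned shift, unconditioned shift, unconditioned shift)
Vuhanu 'tishanpusuh' matches the regular reflex exactly, so the pair is cognate.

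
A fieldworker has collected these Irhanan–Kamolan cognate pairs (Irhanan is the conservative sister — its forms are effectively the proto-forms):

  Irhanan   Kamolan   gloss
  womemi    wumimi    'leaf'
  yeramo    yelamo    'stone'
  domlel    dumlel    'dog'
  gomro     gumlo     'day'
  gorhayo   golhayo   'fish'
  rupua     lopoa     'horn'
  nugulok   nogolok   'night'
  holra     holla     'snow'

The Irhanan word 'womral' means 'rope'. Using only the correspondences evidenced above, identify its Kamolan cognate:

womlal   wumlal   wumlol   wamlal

wumlal

womemi ~ wumimi, domlel ~ dumlel — Irhanan o corresponds to Kamolan u after a consonant, before a nasal.
holra ~ holla — Irhanan r corresponds to Kamolan l after a consonant, before a back vowel.
Applying these to Irhanan 'womral':
  womral → wumral   (o→u after a consonant, before a nasal)
  wumral → wumlal   (r→l after a consonant, before a back vowel)
So the Kamolan cognate is 'wumlal'.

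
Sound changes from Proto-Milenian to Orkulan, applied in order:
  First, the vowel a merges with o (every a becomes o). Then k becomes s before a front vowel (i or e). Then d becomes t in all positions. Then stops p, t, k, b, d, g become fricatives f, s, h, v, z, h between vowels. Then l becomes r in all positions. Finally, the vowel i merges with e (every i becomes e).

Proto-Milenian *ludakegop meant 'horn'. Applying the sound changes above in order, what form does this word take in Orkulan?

Orkulan: *ludakegop
  ludakegop → ludokegop   [vowel merger]
  ludokegop → ludosegop   [palatalisation]
  ludosegop → lutosegop   [unconditioned shift]
  lutosegop → lusosehop   [intervocalic lenition]
  lusosehop → rusosehop   [unconditioned shift]
  rusosehop (rule 6 does not apply)
  giving Orkulan rusosehop.

rusosehop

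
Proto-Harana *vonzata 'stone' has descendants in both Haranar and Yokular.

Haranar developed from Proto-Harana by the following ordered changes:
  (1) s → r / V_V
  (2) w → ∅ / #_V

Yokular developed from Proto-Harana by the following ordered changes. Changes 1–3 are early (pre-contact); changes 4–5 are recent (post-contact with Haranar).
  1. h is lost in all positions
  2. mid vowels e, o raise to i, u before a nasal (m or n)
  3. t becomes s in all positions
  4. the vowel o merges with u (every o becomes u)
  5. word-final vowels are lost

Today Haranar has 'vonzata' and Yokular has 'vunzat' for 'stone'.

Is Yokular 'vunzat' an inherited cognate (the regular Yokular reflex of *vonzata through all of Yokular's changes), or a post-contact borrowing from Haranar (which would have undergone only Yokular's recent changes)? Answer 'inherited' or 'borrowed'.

borrowed

If inherited, *vonzata would pass through all of Yokular's changes:
Yokular: start from *vonzata.
  rule 1: no change — vonzata
  rule 2 (pre-nasal raising): vonzata → vunzata
  rule 3 (unconditioned shift): vunzata → vunzasa
  rule 4: no change — vunzasa
  rule 5 (apocope): vunzasa → vunzas
  ⇒ Yokular vunzas
If borrowed from Haranar 'vonzata' after the early changes, it would undergo only the recent ones:
  rule 4 (vowel merger): vonzata → vunzata
  rule 5 (apocope): vunzata → vunzat
  ⇒ as a loan: vunzat
Yokular 'vunzat' matches the loan outcome 'vunzat', not the inherited 'vunzas' — it skipped the early Yokular changes, so it was borrowed from Haranar.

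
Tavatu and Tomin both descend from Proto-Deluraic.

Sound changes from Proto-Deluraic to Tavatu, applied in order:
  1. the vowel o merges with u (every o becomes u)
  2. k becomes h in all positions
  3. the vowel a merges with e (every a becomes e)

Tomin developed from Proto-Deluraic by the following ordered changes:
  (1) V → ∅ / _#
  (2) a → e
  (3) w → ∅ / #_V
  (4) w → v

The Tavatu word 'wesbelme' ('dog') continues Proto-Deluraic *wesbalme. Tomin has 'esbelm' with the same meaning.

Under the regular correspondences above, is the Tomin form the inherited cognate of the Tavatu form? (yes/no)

Derive the expected Tomin reflex of *wesbalme:
Tomin: *wesbalme > wesbalm > wesbelm > esbelm  (by apocope, vowel merger, glide loss)
Tomin 'esbelm' matches the regular reflex exactly, so the pair is cognate.

yes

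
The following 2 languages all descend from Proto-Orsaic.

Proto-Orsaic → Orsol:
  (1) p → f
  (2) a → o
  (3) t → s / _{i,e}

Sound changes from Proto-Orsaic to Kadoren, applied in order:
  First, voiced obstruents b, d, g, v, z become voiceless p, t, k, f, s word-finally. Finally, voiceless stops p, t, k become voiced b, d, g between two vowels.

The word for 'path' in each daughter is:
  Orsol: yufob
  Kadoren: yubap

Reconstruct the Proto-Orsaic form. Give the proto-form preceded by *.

Position 3: Orsol has f, Kadoren has b. Taking the neighbouring segments as reconstructed: Orsol f could go back to *p or *f; Kadoren b could go back to *p or *b — the one source consistent with every daughter is *p.
Position 5: Orsol has b, Kadoren has p. Orsol preserves b here (none of its changes turn any other segment into b), so the proto-segment is *b.
Continuing position by position gives *yupab; check it forward:
Orsol: *yupab
  yupab → yufab   [unconditioned shift]
  yufab → yufob   [vowel merger]
  yufob (rule 3 does not apply)
  giving Orsol yufob.
Kadoren: *yupab
  yupab → yupap   [final devoicing]
  yupap → yubap   [intervocalic voicing]
  giving Kadoren yubap.
Only *yupab yields all of Orsol yufob, Kadoren yubap.

*yupab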